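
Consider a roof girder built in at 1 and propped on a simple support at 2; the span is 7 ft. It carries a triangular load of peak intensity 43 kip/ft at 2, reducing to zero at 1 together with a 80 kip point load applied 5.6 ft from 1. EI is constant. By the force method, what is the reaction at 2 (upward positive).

R_2 = 139.1 kip

Release the roller at 2. Primary structure: cantilever fixed at 1.
Primary-structure tip deflection at 2 by superposition:
  triangular load, peak 43 at the free end: 11w₀L⁴/(120EI) = 9464/EI
  point load 80 at a = 5.6: Pa²(3L − a)/(6EI) = 6439/EI
  δ_0 = 15903/EI
Tip deflection under a unit load at 2: L³/(3EI) = 114.3/EI.
Compatibility at 2: δ_0 − R_2·δ_{22} = 0, so R_2 = 15903/114.3 = 139.1 kip.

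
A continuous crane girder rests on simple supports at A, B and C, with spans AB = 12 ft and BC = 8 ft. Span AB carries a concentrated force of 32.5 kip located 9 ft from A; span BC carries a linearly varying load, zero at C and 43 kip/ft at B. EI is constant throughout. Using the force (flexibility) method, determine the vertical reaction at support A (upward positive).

R_A = -1.19 kip

Take M_B as the redundant. Released structure: two simple spans AB and BC with a hinge at B.
End slopes at the hinge B, treating each span as simply supported:
  span AB: point load 32.5 at a = 9: Pab(L + a)/(6LEI) = 255.9/EI
  span BC: triangular load, peak 43: w₀L³/(45EI) = 489.2/EI
  relative rotation θ_0 = (255.9 + 489.2)/EI = 745.2/EI
A unit hogging moment at B produces rotation L₁/(3EI) + L₂/(3EI) = 6.667/EI.
Compatibility: M_B·(L₁+L₂)/(3EI) = θ_0, giving M_B = 111.8 kip·ft (hogging).
Span AB, ΣM about A with M_B applied at B: R_B^{AB}·12 = 292.5 + 111.8, so R_B^{AB} = 33.69 kip and R_A = 32.5 − 33.69 = -1.19 kip.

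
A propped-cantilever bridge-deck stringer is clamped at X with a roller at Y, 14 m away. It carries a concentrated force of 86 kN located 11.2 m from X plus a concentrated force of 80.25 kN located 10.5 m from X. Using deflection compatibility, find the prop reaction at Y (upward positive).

R_Y = 111.3 kN

Release the roller at Y. Primary structure: cantilever fixed at X.
Free-end deflection of the primary structure under the applied loading (downward +):
  point load 86 at a = 11.2: Pa²(3L − a)/(6EI) = 55378/EI
  point load 80.25 at a = 10.5: Pa²(3L − a)/(6EI) = 46450/EI
  δ_0 = 101827/EI
Tip deflection under a unit load at Y: L³/(3EI) = 914.7/EI.
The prop prevents deflection at Y: R_Y = δ_0/δ_{YY} = 101827/914.7 = 111.3 kN.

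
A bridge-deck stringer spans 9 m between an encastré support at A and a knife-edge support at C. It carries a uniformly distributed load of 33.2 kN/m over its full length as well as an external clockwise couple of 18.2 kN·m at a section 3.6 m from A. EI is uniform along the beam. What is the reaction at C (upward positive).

Release the roller at C. Primary structure: cantilever fixed at A.
Deflection at C on the released cantilever, summing each load's contribution:
  UDL 33.2: wL⁴/(8EI) = 27228/EI
  clockwise couple 18.2 at a = 3.6: M₀a(2L − a)/(2EI) = 471.7/EI
  δ_0 = 27700/EI
Flexibility coefficient — unit upward force at C: δ_{CC} = L³/(3EI) = 243/EI.
The prop prevents deflection at C: R_C = δ_0/δ_{CC} = 27700/243 = 114 kN.

R_C = 114 kN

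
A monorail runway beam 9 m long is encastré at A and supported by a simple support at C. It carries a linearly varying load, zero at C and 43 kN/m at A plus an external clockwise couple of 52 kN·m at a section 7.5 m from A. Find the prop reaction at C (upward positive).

Take the reaction at C as the redundant and release it; the primary structure is a cantilever fixed at A.
Free-end deflection of the primary structure under the applied loading (downward +):
  triangular load, peak 43 at the fixed end: w₀L⁴/(30EI) = 9404/EI
  clockwise couple 52 at a = 7.5: M₀a(2L − a)/(2EI) = 2048/EI
  δ_0 = 11452/EI
Tip deflection under a unit load at C: L³/(3EI) = 243/EI.
Compatibility at C: δ_0 − R_C·δ_{CC} = 0, so R_C = 11452/243 = 47.13 kN.

R_C = 47.13 kN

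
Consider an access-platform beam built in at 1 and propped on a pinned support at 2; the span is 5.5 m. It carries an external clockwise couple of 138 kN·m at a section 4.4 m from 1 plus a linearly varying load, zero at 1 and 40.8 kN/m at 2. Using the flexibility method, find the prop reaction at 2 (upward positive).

R_2 = 97.84 kN

Remove the prop at 2; the released (primary) structure is a cantilever built in at 1.
Free-end deflection of the primary structure under the applied loading (downward +):
  clockwise couple 138 at a = 4.4: M₀a(2L − a)/(2EI) = 2004/EI
  triangular load, peak 40.8 at the free end: 11w₀L⁴/(120EI) = 3422/EI
  δ_0 = 5426/EI
Flexibility coefficient — unit upward force at 2: δ_{22} = L³/(3EI) = 55.46/EI.
Compatibility at 2: δ_0 − R_2·δ_{22} = 0, so R_2 = 5426/55.46 = 97.84 kN.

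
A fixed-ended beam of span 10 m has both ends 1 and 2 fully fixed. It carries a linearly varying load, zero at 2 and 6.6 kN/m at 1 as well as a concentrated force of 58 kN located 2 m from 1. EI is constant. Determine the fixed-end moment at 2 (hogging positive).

Take the two fixed-end moments M_1, M_2 as redundants; the released structure is the simple span 12.
End rotations of the released simple span under the applied load (×1/EI):
  at 1: triangular load, peak 6.6: w₀L³/(45EI) = 146.7/EI
  at 2: triangular load, peak 6.6: 7w₀L³/(360EI) = 128.3/EI
  at 1: point load 58 at a = 2: Pab(L + b)/(6LEI) = 278.4/EI
  at 2: point load 58 at a = 2: Pab(L + a)/(6LEI) = 185.6/EI
  θ_10 = 425.1/EI,  θ_20 = 313.9/EI
Flexibility coefficients: a unit moment at one end gives L/(3EI) there and L/(6EI) at the far end, so f₁₁ = f₂₂ = 3.333/EI and f₁₂ = f₂₁ = 1.667/EI.
Compatibility — zero rotation at each built-in end:
  3.333 M_1 + 1.667 M_2 = 425.1
  1.667 M_1 + 3.333 M_2 = 313.9
Solving the pair gives M_1 = 107.2 kN·m and M_2 = 40.56 kN·m (hogging).

M_2 = 40.56 kN·m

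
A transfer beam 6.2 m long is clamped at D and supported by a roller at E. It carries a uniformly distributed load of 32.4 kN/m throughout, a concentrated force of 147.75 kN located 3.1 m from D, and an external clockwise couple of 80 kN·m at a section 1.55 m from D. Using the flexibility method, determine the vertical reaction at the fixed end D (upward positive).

R_D = 218.7 kN

Release the roller at E. Primary structure: cantilever fixed at D.
Primary-structure tip deflection at E by superposition:
  UDL 32.4: wL⁴/(8EI) = 5984/EI
  point load 147.75 at a = 3.1: Pa²(3L − a)/(6EI) = 3668/EI
  clockwise couple 80 at a = 1.55: M₀a(2L − a)/(2EI) = 672.7/EI
  δ_0 = 10325/EI
Tip deflection under a unit load at E: L³/(3EI) = 79.44/EI.
The prop prevents deflection at E: R_E = δ_0/δ_{EE} = 10325/79.44 = 130 kN.
Vertical equilibrium: R_D = ΣP − R_E = 348.6 − 130 = 218.7 kN.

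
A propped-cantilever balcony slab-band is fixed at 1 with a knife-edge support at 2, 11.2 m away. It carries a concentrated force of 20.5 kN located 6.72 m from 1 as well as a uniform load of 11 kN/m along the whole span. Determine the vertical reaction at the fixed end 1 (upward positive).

Choose R_2 as the redundant. The primary structure is the cantilever fixed at 1.
Downward deflection at the released point 2 due to the loads:
  point load 20.5 at a = 6.72: Pa²(3L − a)/(6EI) = 4147/EI
  UDL 11: wL⁴/(8EI) = 21636/EI
  δ_0 = 25783/EI
Tip deflection under a unit load at 2: L³/(3EI) = 468.3/EI.
Compatibility at 2: δ_0 − R_2·δ_{22} = 0, so R_2 = 25783/468.3 = 55.06 kN.
Vertical equilibrium: R_1 = ΣP − R_2 = 143.7 − 55.06 = 88.64 kN.

R_1 = 88.64 kN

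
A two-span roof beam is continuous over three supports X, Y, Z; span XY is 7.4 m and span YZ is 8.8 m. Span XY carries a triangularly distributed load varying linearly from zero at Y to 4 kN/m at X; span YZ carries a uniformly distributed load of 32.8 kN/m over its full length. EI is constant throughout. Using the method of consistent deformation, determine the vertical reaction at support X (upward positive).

R_X = -14.23 kN

Insert a hinge at Y; M_Y is the redundant, and each span becomes simply supported.
Rotations at Y on the released spans (each span's end-slope, ×1/EI):
  span XY: triangular load, peak 4: 7w₀L³/(360EI) = 31.52/EI
  span YZ: UDL 32.8: wL³/(24EI) = 931.3/EI
  relative rotation θ_0 = (31.52 + 931.3)/EI = 962.9/EI
A unit hogging moment at Y produces rotation L₁/(3EI) + L₂/(3EI) = 5.4/EI.
Compatibility: M_Y·(L₁+L₂)/(3EI) = θ_0, giving M_Y = 178.3 kN·m (hogging).
Span XY, ΣM about X with M_Y applied at Y: R_Y^{XY}·7.4 = 36.51 + 178.3, so R_Y^{XY} = 29.03 kN and R_X = 14.8 − 29.03 = -14.23 kN.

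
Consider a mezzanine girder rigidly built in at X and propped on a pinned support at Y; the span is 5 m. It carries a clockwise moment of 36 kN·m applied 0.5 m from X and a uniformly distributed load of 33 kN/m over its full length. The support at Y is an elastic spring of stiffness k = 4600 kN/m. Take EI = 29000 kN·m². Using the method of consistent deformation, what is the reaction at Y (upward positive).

R_Y = 55.53 kN

Take the reaction at Y as the redundant and release it; the primary structure is a cantilever fixed at X.
Free-end deflection of the primary structure under the applied loading (downward +):
  clockwise couple 36 at a = 0.5: M₀a(2L − a)/(2EI) = 85.5/EI
  UDL 33: wL⁴/(8EI) = 2578/EI
  δ_0 = 2664/EI
Tip deflection under a unit load at Y: L³/(3EI) = 41.67/EI.
With EI = 29000 kN·m²: δ_0 = 0.091849 m and δ_{YY} = 0.001437 m/kN.
Compatibility — the spring shortens by R_Y/k under the reaction it provides: δ_0 − R_Y·δ_{YY} = R_Y/k. With 1/k = 0.000217 m/kN, R_Y = δ_0 / (δ_{YY} + 1/k) = 0.091849 / (0.001437 + 0.000217) = 55.53 kN.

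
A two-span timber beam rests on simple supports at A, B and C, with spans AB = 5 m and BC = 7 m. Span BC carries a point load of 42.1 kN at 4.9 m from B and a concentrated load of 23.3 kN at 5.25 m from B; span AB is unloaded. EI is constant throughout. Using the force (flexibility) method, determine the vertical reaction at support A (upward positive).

R_A = -6.923 kN

Release continuity at B by inserting a hinge; the redundant is the internal moment M_B. The primary structure is two simply-supported spans AB and BC.
Rotations at B on the released spans (each span's end-slope, ×1/EI):
  span BC: point load 42.1 at a = 4.9: Pab(L + b)/(6LEI) = 93.86/EI
  span BC: point load 23.3 at a = 5.25: Pab(L + b)/(6LEI) = 44.6/EI
  relative rotation θ_0 = (0 + 138.5)/EI = 138.5/EI
A unit hogging moment at B produces rotation L₁/(3EI) + L₂/(3EI) = 4/EI.
Slope continuity at B: θ_0 = M_B·4/EI, so M_B = 138.5/4 = 34.61 kN·m (hogging).
Span AB, ΣM about A with M_B applied at B: R_B^{AB}·5 = 0 + 34.61, so R_B^{AB} = 6.923 kN and R_A = 0 − 6.923 = -6.923 kN.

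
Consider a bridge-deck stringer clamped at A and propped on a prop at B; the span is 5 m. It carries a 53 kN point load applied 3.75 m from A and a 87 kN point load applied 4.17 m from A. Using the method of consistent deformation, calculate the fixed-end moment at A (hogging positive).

Take the reaction at B as the redundant and release it; the primary structure is a cantilever fixed at A.
Primary-structure tip deflection at B by superposition:
  point load 53 at a = 3.75: Pa²(3L − a)/(6EI) = 1397/EI
  point load 87 at a = 4.17: Pa²(3L − a)/(6EI) = 2731/EI
  δ_0 = 4128/EI
Tip deflection under a unit load at B: L³/(3EI) = 41.67/EI.
Compatibility at B: δ_0 − R_B·δ_{BB} = 0, so R_B = 4128/41.67 = 99.08 kN.
Moment equilibrium about A: M_A = Σ(load moments about A) − R_B·L = 561.5 − 99.08×5 = 66.16 kN·m.

M_A = 66.16 kN·m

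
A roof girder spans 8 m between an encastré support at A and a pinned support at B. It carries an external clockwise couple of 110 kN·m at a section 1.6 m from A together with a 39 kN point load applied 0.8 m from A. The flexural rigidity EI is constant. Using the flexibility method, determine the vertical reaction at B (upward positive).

Choose R_B as the redundant. The primary structure is the cantilever fixed at A.
Deflection at B on the released cantilever, summing each load's contribution:
  clockwise couple 110 at a = 1.6: M₀a(2L − a)/(2EI) = 1267/EI
  point load 39 at a = 0.8: Pa²(3L − a)/(6EI) = 96.51/EI
  δ_0 = 1364/EI
Flexibility coefficient — unit upward force at B: δ_{BB} = L³/(3EI) = 170.7/EI.
The prop prevents deflection at B: R_B = δ_0/δ_{BB} = 1364/170.7 = 7.99 kN.

R_B = 7.99 kN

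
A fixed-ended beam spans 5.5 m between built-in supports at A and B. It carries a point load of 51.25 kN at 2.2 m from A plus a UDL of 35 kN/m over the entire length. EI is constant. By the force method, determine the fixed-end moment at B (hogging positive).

M_B = 115.3 kN·m

Take the two fixed-end moments M_A, M_B as redundants; the released structure is the simple span AB.
On the primary (simply-supported) span, the end slopes from the loading are:
  at A: point load 51.25 at a = 2.2: Pab(L + b)/(6LEI) = 99.22/EI
  at B: point load 51.25 at a = 2.2: Pab(L + a)/(6LEI) = 86.82/EI
  at A: UDL 35: wL³/(24EI) = 242.6/EI
  at B: UDL 35: wL³/(24EI) = 242.6/EI
  θ_A0 = 341.9/EI,  θ_B0 = 329.4/EI
Flexibility coefficients: a unit moment at one end gives L/(3EI) there and L/(6EI) at the far end, so f₁₁ = f₂₂ = 1.833/EI and f₁₂ = f₂₁ = 0.9167/EI.
Compatibility — zero rotation at each built-in end:
  1.833 M_A + 0.9167 M_B = 341.9
  0.9167 M_A + 1.833 M_B = 329.4
Solving the pair gives M_A = 128.8 kN·m and M_B = 115.3 kN·m (hogging).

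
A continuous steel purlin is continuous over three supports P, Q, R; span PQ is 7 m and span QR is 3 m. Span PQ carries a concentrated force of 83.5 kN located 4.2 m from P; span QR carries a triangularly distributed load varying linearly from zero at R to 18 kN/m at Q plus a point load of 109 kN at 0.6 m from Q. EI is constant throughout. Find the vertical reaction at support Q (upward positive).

R_Q = 201 kN

Insert a hinge at Q; M_Q is the redundant, and each span becomes simply supported.
Rotations at Q on the released spans (each span's end-slope, ×1/EI):
  span PQ: point load 83.5 at a = 4.2: Pab(L + a)/(6LEI) = 261.9/EI
  span QR: triangular load, peak 18: w₀L³/(45EI) = 10.8/EI
  span QR: point load 109 at a = 0.6: Pab(L + b)/(6LEI) = 47.09/EI
  relative rotation θ_0 = (261.9 + 57.89)/EI = 319.7/EI
A unit hogging moment at Q produces rotation L₁/(3EI) + L₂/(3EI) = 3.333/EI.
Compatibility: M_Q·(L₁+L₂)/(3EI) = θ_0, giving M_Q = 95.92 kN·m (hogging).
Span PQ, ΣM about P with M_Q applied at Q: R_Q^{PQ}·7 = 350.7 + 95.92, so R_Q^{PQ} = 63.8 kN and R_P = 83.5 − 63.8 = 19.7 kN.
Span QR, ΣM about R: R_Q^{QR}·3 = 315.6 + 95.92, so R_Q^{QR} = 137.2 kN and R_R = 136 − 137.2 = -1.174 kN.
R_Q = 63.8 + 137.2 = 201 kN.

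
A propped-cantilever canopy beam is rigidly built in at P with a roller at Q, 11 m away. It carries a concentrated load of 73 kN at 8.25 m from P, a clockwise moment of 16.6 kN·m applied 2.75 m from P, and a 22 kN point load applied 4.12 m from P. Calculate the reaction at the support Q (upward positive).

Take the reaction at Q as the redundant and release it; the primary structure is a cantilever fixed at P.
Downward deflection at the released point Q due to the loads:
  point load 73 at a = 8.25: Pa²(3L − a)/(6EI) = 20495/EI
  clockwise couple 16.6 at a = 2.75: M₀a(2L − a)/(2EI) = 439.4/EI
  point load 22 at a = 4.12: Pa²(3L − a)/(6EI) = 1797/EI
  δ_0 = 22732/EI
Tip deflection under a unit load at Q: L³/(3EI) = 443.7/EI.
Compatibility at Q: δ_0 − R_Q·δ_{QQ} = 0, so R_Q = 22732/443.7 = 51.24 kN.

R_Q = 51.24 kN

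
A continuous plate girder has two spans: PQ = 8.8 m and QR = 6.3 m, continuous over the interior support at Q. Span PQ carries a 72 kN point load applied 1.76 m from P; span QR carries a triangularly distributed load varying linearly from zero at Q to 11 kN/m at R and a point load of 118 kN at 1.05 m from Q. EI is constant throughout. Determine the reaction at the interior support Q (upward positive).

Release continuity at Q by inserting a hinge; the redundant is the internal moment M_Q. The primary structure is two simply-supported spans PQ and QR.
End slopes at the hinge Q, treating each span as simply supported:
  span PQ: point load 72 at a = 1.76: Pab(L + a)/(6LEI) = 178.4/EI
  span QR: triangular load, peak 11: 7w₀L³/(360EI) = 53.48/EI
  span QR: point load 118 at a = 1.05: Pab(L + b)/(6LEI) = 198.8/EI
  relative rotation θ_0 = (178.4 + 252.2)/EI = 430.7/EI
A unit hogging moment at Q produces rotation L₁/(3EI) + L₂/(3EI) = 5.033/EI.
Slope continuity at Q: θ_0 = M_Q·5.033/EI, so M_Q = 430.7/5.033 = 85.56 kN·m (hogging).
Span PQ, ΣM about P with M_Q applied at Q: R_Q^{PQ}·8.8 = 126.7 + 85.56, so R_Q^{PQ} = 24.12 kN and R_P = 72 − 24.12 = 47.88 kN.
Span QR, ΣM about R: R_Q^{QR}·6.3 = 692.3 + 85.56, so R_Q^{QR} = 123.5 kN and R_R = 152.7 − 123.5 = 29.19 kN.
R_Q = 24.12 + 123.5 = 147.6 kN.

R_Q = 147.6 kN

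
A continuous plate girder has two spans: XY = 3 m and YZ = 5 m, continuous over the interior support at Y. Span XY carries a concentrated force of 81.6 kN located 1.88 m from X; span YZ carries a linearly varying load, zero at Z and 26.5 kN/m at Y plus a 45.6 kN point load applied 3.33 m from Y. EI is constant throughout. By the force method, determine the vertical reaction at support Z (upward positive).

Take M_Y as the redundant. Released structure: two simple spans XY and YZ with a hinge at Y.
Discontinuity in slope at Y on the released structure — sum the simple-span end rotations:
  span XY: point load 81.6 at a = 1.88: Pab(L + a)/(6LEI) = 46.58/EI
  span YZ: triangular load, peak 26.5: w₀L³/(45EI) = 73.61/EI
  span YZ: point load 45.6 at a = 3.33: Pab(L + b)/(6LEI) = 56.38/EI
  relative rotation θ_0 = (46.58 + 130)/EI = 176.6/EI
A unit hogging moment at Y produces rotation L₁/(3EI) + L₂/(3EI) = 2.667/EI.
Compatibility: M_Y·(L₁+L₂)/(3EI) = θ_0, giving M_Y = 66.21 kN·m (hogging).
Span YZ, ΣM about Z: R_Y^{YZ}·5 = 297 + 66.21, so R_Y^{YZ} = 72.64 kN and R_Z = 111.8 − 72.64 = 39.21 kN.

R_Z = 39.21 kN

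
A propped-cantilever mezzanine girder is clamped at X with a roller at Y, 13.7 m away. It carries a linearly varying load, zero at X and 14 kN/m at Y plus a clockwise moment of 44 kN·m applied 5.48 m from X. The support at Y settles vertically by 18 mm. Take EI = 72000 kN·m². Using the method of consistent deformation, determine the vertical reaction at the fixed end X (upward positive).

Release the roller at Y. Primary structure: cantilever fixed at X.
Deflection at Y on the released cantilever, summing each load's contribution:
  triangular load, peak 14 at the free end: 11w₀L⁴/(120EI) = 45209/EI
  clockwise couple 44 at a = 5.48: M₀a(2L − a)/(2EI) = 2643/EI
  δ_0 = 47851/EI
Tip deflection under a unit load at Y: L³/(3EI) = 857.1/EI.
With EI = 72000 kN·m²: δ_0 = 0.6646 m and δ_{YY} = 0.011904 m/kN.
Compatibility — the beam at Y must follow the support down by 0.018 m: δ_0 − R_Y·δ_{YY} = 0.018, so R_Y = (0.6646 − 0.018)/0.011904 = 54.32 kN.
Vertical equilibrium: R_X = ΣP − R_Y = 95.9 − 54.32 = 41.58 kN.

R_X = 41.58 kN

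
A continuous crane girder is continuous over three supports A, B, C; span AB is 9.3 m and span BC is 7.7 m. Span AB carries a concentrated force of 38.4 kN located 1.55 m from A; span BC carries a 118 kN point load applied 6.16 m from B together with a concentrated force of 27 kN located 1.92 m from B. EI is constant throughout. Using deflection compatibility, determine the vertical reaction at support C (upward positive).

Release continuity at B by inserting a hinge; the redundant is the internal moment M_B. The primary structure is two simply-supported spans AB and BC.
Discontinuity in slope at B on the released structure — sum the simple-span end rotations:
  span AB: point load 38.4 at a = 1.55: Pab(L + a)/(6LEI) = 89.69/EI
  span BC: point load 118 at a = 6.16: Pab(L + b)/(6LEI) = 223.9/EI
  span BC: point load 27 at a = 1.92: Pab(L + b)/(6LEI) = 87.43/EI
  relative rotation θ_0 = (89.69 + 311.3)/EI = 401/EI
A unit hogging moment at B produces rotation L₁/(3EI) + L₂/(3EI) = 5.667/EI.
Slope continuity at B: θ_0 = M_B·5.667/EI, so M_B = 401/5.667 = 70.76 kN·m (hogging).
Span BC, ΣM about C: R_B^{BC}·7.7 = 337.8 + 70.76, so R_B^{BC} = 53.06 kN and R_C = 145 − 53.06 = 91.94 kN.

R_C = 91.94 kN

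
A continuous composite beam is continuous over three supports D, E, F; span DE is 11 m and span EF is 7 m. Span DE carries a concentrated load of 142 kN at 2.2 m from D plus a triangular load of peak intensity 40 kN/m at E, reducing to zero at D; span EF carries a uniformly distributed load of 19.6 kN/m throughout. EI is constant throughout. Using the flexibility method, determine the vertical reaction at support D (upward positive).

Insert a hinge at E; M_E is the redundant, and each span becomes simply supported.
Discontinuity in slope at E on the released structure — sum the simple-span end rotations:
  span DE: point load 142 at a = 2.2: Pab(L + a)/(6LEI) = 549.8/EI
  span DE: triangular load, peak 40: w₀L³/(45EI) = 1183/EI
  span EF: UDL 19.6: wL³/(24EI) = 280.1/EI
  relative rotation θ_0 = (1733 + 280.1)/EI = 2013/EI
A unit hogging moment at E produces rotation L₁/(3EI) + L₂/(3EI) = 6/EI.
Slope continuity at E: θ_0 = M_E·6/EI, so M_E = 2013/6 = 335.5 kN·m (hogging).
Span DE, ΣM about D with M_E applied at E: R_E^{DE}·11 = 1926 + 335.5, so R_E^{DE} = 205.6 kN and R_D = 362 − 205.6 = 156.4 kN.

R_D = 156.4 kN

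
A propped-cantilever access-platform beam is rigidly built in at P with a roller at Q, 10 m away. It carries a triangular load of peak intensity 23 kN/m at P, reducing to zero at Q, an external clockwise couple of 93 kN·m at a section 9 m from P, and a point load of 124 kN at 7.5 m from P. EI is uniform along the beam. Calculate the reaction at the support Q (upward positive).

Take the reaction at Q as the redundant and release it; the primary structure is a cantilever fixed at P.
Deflection at Q on the released cantilever, summing each load's contribution:
  triangular load, peak 23 at the fixed end: w₀L⁴/(30EI) = 7667/EI
  clockwise couple 93 at a = 9: M₀a(2L − a)/(2EI) = 4604/EI
  point load 124 at a = 7.5: Pa²(3L − a)/(6EI) = 26156/EI
  δ_0 = 38426/EI
Flexibility coefficient — unit upward force at Q: δ_{QQ} = L³/(3EI) = 333.3/EI.
Compatibility at Q: δ_0 − R_Q·δ_{QQ} = 0, so R_Q = 38426/333.3 = 115.3 kN.

R_Q = 115.3 kN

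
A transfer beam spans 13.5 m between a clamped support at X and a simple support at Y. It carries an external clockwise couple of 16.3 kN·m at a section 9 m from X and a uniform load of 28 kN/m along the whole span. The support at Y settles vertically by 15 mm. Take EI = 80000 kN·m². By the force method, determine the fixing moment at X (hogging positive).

M_X = 652.2 kN·m

Remove the prop at Y; the released (primary) structure is a cantilever built in at X.
Primary-structure tip deflection at Y by superposition:
  clockwise couple 16.3 at a = 9: M₀a(2L − a)/(2EI) = 1320/EI
  UDL 28: wL⁴/(8EI) = 116253/EI
  δ_0 = 117573/EI
Tip deflection under a unit load at Y: L³/(3EI) = 820.1/EI.
With EI = 80000 kN·m²: δ_0 = 1.4697 m and δ_{YY} = 0.010252 m/kN.
Compatibility — the beam at Y must follow the support down by 0.015 m: δ_0 − R_Y·δ_{YY} = 0.015, so R_Y = (1.4697 − 0.015)/0.010252 = 141.9 kN.
Moment equilibrium about X: M_X = Σ(load moments about X) − R_Y·L = 2568 − 141.9×13.5 = 652.2 kN·m.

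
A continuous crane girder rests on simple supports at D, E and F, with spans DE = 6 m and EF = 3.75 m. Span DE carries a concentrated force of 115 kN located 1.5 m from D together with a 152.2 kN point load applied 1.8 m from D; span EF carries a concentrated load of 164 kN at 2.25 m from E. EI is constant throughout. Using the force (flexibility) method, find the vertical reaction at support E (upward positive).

R_E = 212 kN

Insert a hinge at E; M_E is the redundant, and each span becomes simply supported.
Discontinuity in slope at E on the released structure — sum the simple-span end rotations:
  span DE: point load 115 at a = 1.5: Pab(L + a)/(6LEI) = 161.7/EI
  span DE: point load 152.2 at a = 1.8: Pab(L + a)/(6LEI) = 249.3/EI
  span EF: point load 164 at a = 2.25: Pab(L + b)/(6LEI) = 129.2/EI
  relative rotation θ_0 = (411 + 129.2)/EI = 540.2/EI
A unit hogging moment at E produces rotation L₁/(3EI) + L₂/(3EI) = 3.25/EI.
Slope continuity at E: θ_0 = M_E·3.25/EI, so M_E = 540.2/3.25 = 166.2 kN·m (hogging).
Span DE, ΣM about D with M_E applied at E: R_E^{DE}·6 = 446.5 + 166.2, so R_E^{DE} = 102.1 kN and R_D = 267.2 − 102.1 = 165.1 kN.
Span EF, ΣM about F: R_E^{EF}·3.75 = 246 + 166.2, so R_E^{EF} = 109.9 kN and R_F = 164 − 109.9 = 54.08 kN.
R_E = 102.1 + 109.9 = 212 kN.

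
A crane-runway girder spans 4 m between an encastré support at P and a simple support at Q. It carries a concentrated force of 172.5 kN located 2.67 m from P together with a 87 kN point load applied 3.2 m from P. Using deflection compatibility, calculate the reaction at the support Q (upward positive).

Release the roller at Q. Primary structure: cantilever fixed at P.
Free-end deflection of the primary structure under the applied loading (downward +):
  point load 172.5 at a = 2.67: Pa²(3L − a)/(6EI) = 1912/EI
  point load 87 at a = 3.2: Pa²(3L − a)/(6EI) = 1307/EI
  δ_0 = 3219/EI
Tip deflection under a unit load at Q: L³/(3EI) = 21.33/EI.
The prop prevents deflection at Q: R_Q = δ_0/δ_{QQ} = 3219/21.33 = 150.9 kN.

R_Q = 150.9 kN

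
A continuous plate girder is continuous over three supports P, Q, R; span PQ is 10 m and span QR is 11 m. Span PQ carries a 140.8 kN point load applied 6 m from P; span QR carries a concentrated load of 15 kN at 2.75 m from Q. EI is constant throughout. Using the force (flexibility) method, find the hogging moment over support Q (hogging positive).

M_Q = 142.9 kN·m

Insert a hinge at Q; M_Q is the redundant, and each span becomes simply supported.
Discontinuity in slope at Q on the released structure — sum the simple-span end rotations:
  span PQ: point load 140.8 at a = 6: Pab(L + a)/(6LEI) = 901.1/EI
  span QR: point load 15 at a = 2.75: Pab(L + b)/(6LEI) = 99.26/EI
  relative rotation θ_0 = (901.1 + 99.26)/EI = 1000/EI
A unit hogging moment at Q produces rotation L₁/(3EI) + L₂/(3EI) = 7/EI.
Compatibility: M_Q·(L₁+L₂)/(3EI) = θ_0, giving M_Q = 142.9 kN·m (hogging).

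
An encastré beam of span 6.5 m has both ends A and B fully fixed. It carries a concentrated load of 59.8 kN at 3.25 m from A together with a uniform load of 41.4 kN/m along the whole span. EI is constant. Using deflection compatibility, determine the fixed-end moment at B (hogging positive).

M_B = 194.3 kN·m

Take the two fixed-end moments M_A, M_B as redundants; the released structure is the simple span AB.
Simple-span end rotations at A and B under the given loads:
  at A: point load 59.8 at a = 3.25: Pab(L + b)/(6LEI) = 157.9/EI
  at B: point load 59.8 at a = 3.25: Pab(L + a)/(6LEI) = 157.9/EI
  at A: UDL 41.4: wL³/(24EI) = 473.7/EI
  at B: UDL 41.4: wL³/(24EI) = 473.7/EI
  θ_A0 = 631.6/EI,  θ_B0 = 631.6/EI
Flexibility coefficients: a unit moment at one end gives L/(3EI) there and L/(6EI) at the far end, so f₁₁ = f₂₂ = 2.167/EI and f₁₂ = f₂₁ = 1.083/EI.
Compatibility — zero rotation at each built-in end:
  2.167 M_A + 1.083 M_B = 631.6
  1.083 M_A + 2.167 M_B = 631.6
Solving the pair gives M_A = 194.3 kN·m and M_B = 194.3 kN·m (hogging).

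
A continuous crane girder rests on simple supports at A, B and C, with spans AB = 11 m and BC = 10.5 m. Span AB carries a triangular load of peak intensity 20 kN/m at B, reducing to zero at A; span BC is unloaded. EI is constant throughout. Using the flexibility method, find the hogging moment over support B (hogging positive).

M_B = 82.54 kN·m

Release continuity at B by inserting a hinge; the redundant is the internal moment M_B. The primary structure is two simply-supported spans AB and BC.
End slopes at the hinge B, treating each span as simply supported:
  span AB: triangular load, peak 20: w₀L³/(45EI) = 591.6/EI
  relative rotation θ_0 = (591.6 + 0)/EI = 591.6/EI
A unit hogging moment at B produces rotation L₁/(3EI) + L₂/(3EI) = 7.167/EI.
Slope continuity at B: θ_0 = M_B·7.167/EI, so M_B = 591.6/7.167 = 82.54 kN·m (hogging).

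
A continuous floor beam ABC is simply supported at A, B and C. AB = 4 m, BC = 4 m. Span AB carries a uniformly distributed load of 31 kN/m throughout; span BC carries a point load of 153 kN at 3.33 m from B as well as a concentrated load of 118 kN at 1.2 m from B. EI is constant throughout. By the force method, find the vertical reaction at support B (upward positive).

R_B = 219.2 kN

Insert a hinge at B; M_B is the redundant, and each span becomes simply supported.
Rotations at B on the released spans (each span's end-slope, ×1/EI):
  span AB: UDL 31: wL³/(24EI) = 82.67/EI
  span BC: point load 153 at a = 3.33: Pab(L + b)/(6LEI) = 66.42/EI
  span BC: point load 118 at a = 1.2: Pab(L + b)/(6LEI) = 112.3/EI
  relative rotation θ_0 = (82.67 + 178.8)/EI = 261.4/EI
A unit hogging moment at B produces rotation L₁/(3EI) + L₂/(3EI) = 2.667/EI.
Compatibility: M_B·(L₁+L₂)/(3EI) = θ_0, giving M_B = 98.03 kN·m (hogging).
Span AB, ΣM about A with M_B applied at B: R_B^{AB}·4 = 248 + 98.03, so R_B^{AB} = 86.51 kN and R_A = 124 − 86.51 = 37.49 kN.
Span BC, ΣM about C: R_B^{BC}·4 = 432.9 + 98.03, so R_B^{BC} = 132.7 kN and R_C = 271 − 132.7 = 138.3 kN.
R_B = 86.51 + 132.7 = 219.2 kN.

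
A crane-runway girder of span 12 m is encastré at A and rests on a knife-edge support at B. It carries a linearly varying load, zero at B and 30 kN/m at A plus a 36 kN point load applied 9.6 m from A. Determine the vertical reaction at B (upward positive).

Take the reaction at B as the redundant and release it; the primary structure is a cantilever fixed at A.
Free-end deflection of the primary structure under the applied loading (downward +):
  triangular load, peak 30 at the fixed end: w₀L⁴/(30EI) = 20736/EI
  point load 36 at a = 9.6: Pa²(3L − a)/(6EI) = 14598/EI
  δ_0 = 35334/EI
Tip deflection under a unit load at B: L³/(3EI) = 576/EI.
Compatibility at B: δ_0 − R_B·δ_{BB} = 0, so R_B = 35334/576 = 61.34 kN.

R_B = 61.34 kN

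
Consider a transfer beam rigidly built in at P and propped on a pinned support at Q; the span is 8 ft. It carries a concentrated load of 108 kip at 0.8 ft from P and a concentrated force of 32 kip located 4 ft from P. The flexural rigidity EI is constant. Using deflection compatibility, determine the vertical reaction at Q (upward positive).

R_Q = 11.57 kip

Remove the prop at Q; the released (primary) structure is a cantilever built in at P.
Downward deflection at the released point Q due to the loads:
  point load 108 at a = 0.8: Pa²(3L − a)/(6EI) = 267.3/EI
  point load 32 at a = 4: Pa²(3L − a)/(6EI) = 1707/EI
  δ_0 = 1974/EI
Tip deflection under a unit load at Q: L³/(3EI) = 170.7/EI.
Compatibility at Q: δ_0 − R_Q·δ_{QQ} = 0, so R_Q = 1974/170.7 = 11.57 kip.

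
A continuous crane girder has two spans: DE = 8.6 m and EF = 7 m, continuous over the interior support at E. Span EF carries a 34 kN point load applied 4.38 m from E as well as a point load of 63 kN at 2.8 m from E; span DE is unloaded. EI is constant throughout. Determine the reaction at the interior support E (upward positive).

R_E = 64.82 kN

Release continuity at E by inserting a hinge; the redundant is the internal moment M_E. The primary structure is two simply-supported spans DE and EF.
End slopes at the hinge E, treating each span as simply supported:
  span EF: point load 34 at a = 4.38: Pab(L + b)/(6LEI) = 89.37/EI
  span EF: point load 63 at a = 2.8: Pab(L + b)/(6LEI) = 197.6/EI
  relative rotation θ_0 = (0 + 286.9)/EI = 286.9/EI
A unit hogging moment at E produces rotation L₁/(3EI) + L₂/(3EI) = 5.2/EI.
Compatibility: M_E·(L₁+L₂)/(3EI) = θ_0, giving M_E = 55.18 kN·m (hogging).
Span DE, ΣM about D with M_E applied at E: R_E^{DE}·8.6 = 0 + 55.18, so R_E^{DE} = 6.416 kN and R_D = 0 − 6.416 = -6.416 kN.
Span EF, ΣM about F: R_E^{EF}·7 = 353.7 + 55.18, so R_E^{EF} = 58.41 kN and R_F = 97 − 58.41 = 38.59 kN.
R_E = 6.416 + 58.41 = 64.82 kN.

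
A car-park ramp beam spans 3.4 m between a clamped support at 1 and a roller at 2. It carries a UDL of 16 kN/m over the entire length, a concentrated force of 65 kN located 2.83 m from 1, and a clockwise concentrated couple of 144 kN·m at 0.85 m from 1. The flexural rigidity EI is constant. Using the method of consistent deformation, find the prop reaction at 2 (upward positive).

Release the roller at 2. Primary structure: cantilever fixed at 1.
Downward deflection at the released point 2 due to the loads:
  UDL 16: wL⁴/(8EI) = 267.3/EI
  point load 65 at a = 2.83: Pa²(3L − a)/(6EI) = 639.4/EI
  clockwise couple 144 at a = 0.85: M₀a(2L − a)/(2EI) = 364.1/EI
  δ_0 = 1271/EI
Tip deflection under a unit load at 2: L³/(3EI) = 13.1/EI.
The prop prevents deflection at 2: R_2 = δ_0/δ_{22} = 1271/13.1 = 97 kN.

R_2 = 97 kN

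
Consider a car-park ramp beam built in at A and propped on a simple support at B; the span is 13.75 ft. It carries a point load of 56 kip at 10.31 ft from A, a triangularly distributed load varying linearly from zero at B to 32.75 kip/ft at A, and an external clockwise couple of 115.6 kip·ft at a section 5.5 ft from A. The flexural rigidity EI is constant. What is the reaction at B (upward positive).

Choose R_B as the redundant. The primary structure is the cantilever fixed at A.
Deflection at B on the released cantilever, summing each load's contribution:
  point load 56 at a = 10.31: Pa²(3L − a)/(6EI) = 30695/EI
  triangular load, peak 32.75 at the fixed end: w₀L⁴/(30EI) = 39021/EI
  clockwise couple 115.6 at a = 5.5: M₀a(2L − a)/(2EI) = 6994/EI
  δ_0 = 76710/EI
Flexibility coefficient — unit upward force at B: δ_{BB} = L³/(3EI) = 866.5/EI.
Compatibility at B: δ_0 − R_B·δ_{BB} = 0, so R_B = 76710/866.5 = 88.53 kip.

R_B = 88.53 kip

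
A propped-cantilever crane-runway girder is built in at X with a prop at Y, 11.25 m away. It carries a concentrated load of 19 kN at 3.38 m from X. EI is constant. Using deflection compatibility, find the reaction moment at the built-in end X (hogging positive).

M_X = 38.18 kN·m

Release the roller at Y. Primary structure: cantilever fixed at X.
Primary-structure tip deflection at Y by superposition:
  point load 19 at a = 3.38: Pa²(3L − a)/(6EI) = 1099/EI
Flexibility coefficient — unit upward force at Y: δ_{YY} = L³/(3EI) = 474.6/EI.
Compatibility at Y: δ_0 − R_Y·δ_{YY} = 0, so R_Y = 1099/474.6 = 2.315 kN.
Moment equilibrium about X: M_X = Σ(load moments about X) − R_Y·L = 64.22 − 2.315×11.25 = 38.18 kN·m.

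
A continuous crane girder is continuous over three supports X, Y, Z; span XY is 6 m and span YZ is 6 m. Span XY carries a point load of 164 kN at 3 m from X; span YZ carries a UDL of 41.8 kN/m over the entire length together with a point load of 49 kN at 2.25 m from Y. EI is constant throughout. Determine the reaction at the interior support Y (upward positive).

R_Y = 309.5 kN

Release continuity at Y by inserting a hinge; the redundant is the internal moment M_Y. The primary structure is two simply-supported spans XY and YZ.
End slopes at the hinge Y, treating each span as simply supported:
  span XY: point load 164 at a = 3: Pab(L + a)/(6LEI) = 369/EI
  span YZ: UDL 41.8: wL³/(24EI) = 376.2/EI
  span YZ: point load 49 at a = 2.25: Pab(L + b)/(6LEI) = 112/EI
  relative rotation θ_0 = (369 + 488.2)/EI = 857.2/EI
A unit hogging moment at Y produces rotation L₁/(3EI) + L₂/(3EI) = 4/EI.
Slope continuity at Y: θ_0 = M_Y·4/EI, so M_Y = 857.2/4 = 214.3 kN·m (hogging).
Span XY, ΣM about X with M_Y applied at Y: R_Y^{XY}·6 = 492 + 214.3, so R_Y^{XY} = 117.7 kN and R_X = 164 − 117.7 = 46.28 kN.
Span YZ, ΣM about Z: R_Y^{YZ}·6 = 936.1 + 214.3, so R_Y^{YZ} = 191.7 kN and R_Z = 299.8 − 191.7 = 108.1 kN.
R_Y = 117.7 + 191.7 = 309.5 kN.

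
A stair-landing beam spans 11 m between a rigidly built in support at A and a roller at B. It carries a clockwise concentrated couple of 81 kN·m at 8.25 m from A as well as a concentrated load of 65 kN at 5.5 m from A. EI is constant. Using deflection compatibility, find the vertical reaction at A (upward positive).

R_A = 34.33 kN

Take the reaction at B as the redundant and release it; the primary structure is a cantilever fixed at A.
Primary-structure tip deflection at B by superposition:
  clockwise couple 81 at a = 8.25: M₀a(2L − a)/(2EI) = 4594/EI
  point load 65 at a = 5.5: Pa²(3L − a)/(6EI) = 9012/EI
  δ_0 = 13606/EI
Tip deflection under a unit load at B: L³/(3EI) = 443.7/EI.
The prop prevents deflection at B: R_B = δ_0/δ_{BB} = 13606/443.7 = 30.67 kN.
Vertical equilibrium: R_A = ΣP − R_B = 65 − 30.67 = 34.33 kN.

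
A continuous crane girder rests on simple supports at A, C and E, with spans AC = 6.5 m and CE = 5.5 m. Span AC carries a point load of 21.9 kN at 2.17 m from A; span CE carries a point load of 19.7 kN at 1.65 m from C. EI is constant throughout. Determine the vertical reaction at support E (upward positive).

R_E = 2.219 kN

Insert a hinge at C; M_C is the redundant, and each span becomes simply supported.
Discontinuity in slope at C on the released structure — sum the simple-span end rotations:
  span AC: point load 21.9 at a = 2.17: Pab(L + a)/(6LEI) = 45.75/EI
  span CE: point load 19.7 at a = 1.65: Pab(L + b)/(6LEI) = 35.46/EI
  relative rotation θ_0 = (45.75 + 35.46)/EI = 81.2/EI
A unit hogging moment at C produces rotation L₁/(3EI) + L₂/(3EI) = 4/EI.
Slope continuity at C: θ_0 = M_C·4/EI, so M_C = 81.2/4 = 20.3 kN·m (hogging).
Span CE, ΣM about E: R_C^{CE}·5.5 = 75.84 + 20.3, so R_C^{CE} = 17.48 kN and R_E = 19.7 − 17.48 = 2.219 kN.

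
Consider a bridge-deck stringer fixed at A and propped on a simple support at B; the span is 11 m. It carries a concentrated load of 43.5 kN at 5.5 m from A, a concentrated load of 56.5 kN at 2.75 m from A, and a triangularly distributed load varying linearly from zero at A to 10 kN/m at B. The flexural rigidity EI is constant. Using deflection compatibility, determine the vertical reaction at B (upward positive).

R_B = 48.7 kN

Take the reaction at B as the redundant and release it; the primary structure is a cantilever fixed at A.
Free-end deflection of the primary structure under the applied loading (downward +):
  point load 43.5 at a = 5.5: Pa²(3L − a)/(6EI) = 6031/EI
  point load 56.5 at a = 2.75: Pa²(3L − a)/(6EI) = 2154/EI
  triangular load, peak 10 at the free end: 11w₀L⁴/(120EI) = 13421/EI
  δ_0 = 21606/EI
Flexibility coefficient — unit upward force at B: δ_{BB} = L³/(3EI) = 443.7/EI.
The prop prevents deflection at B: R_B = δ_0/δ_{BB} = 21606/443.7 = 48.7 kN.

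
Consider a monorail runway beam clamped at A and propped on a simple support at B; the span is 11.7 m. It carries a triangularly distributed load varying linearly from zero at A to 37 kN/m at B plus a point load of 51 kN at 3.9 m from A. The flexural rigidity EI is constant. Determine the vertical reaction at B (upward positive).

R_B = 126.6 kN

Choose R_B as the redundant. The primary structure is the cantilever fixed at A.
Deflection at B on the released cantilever, summing each load's contribution:
  triangular load, peak 37 at the free end: 11w₀L⁴/(120EI) = 63556/EI
  point load 51 at a = 3.9: Pa²(3L − a)/(6EI) = 4034/EI
  δ_0 = 67590/EI
Tip deflection under a unit load at B: L³/(3EI) = 533.9/EI.
Compatibility at B: δ_0 − R_B·δ_{BB} = 0, so R_B = 67590/533.9 = 126.6 kN.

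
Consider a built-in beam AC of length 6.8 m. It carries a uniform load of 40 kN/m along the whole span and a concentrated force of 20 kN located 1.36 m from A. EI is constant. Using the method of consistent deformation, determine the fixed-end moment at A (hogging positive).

Release both end moments; the primary structure is a simply-supported span AC with redundants M_A and M_C.
Simple-span end rotations at A and C under the given loads:
  at A: UDL 40: wL³/(24EI) = 524.1/EI
  at C: UDL 40: wL³/(24EI) = 524.1/EI
  at A: point load 20 at a = 1.36: Pab(L + b)/(6LEI) = 44.39/EI
  at C: point load 20 at a = 1.36: Pab(L + a)/(6LEI) = 29.59/EI
  θ_A0 = 568.4/EI,  θ_C0 = 553.6/EI
Flexibility coefficients: a unit moment at one end gives L/(3EI) there and L/(6EI) at the far end, so f₁₁ = f₂₂ = 2.267/EI and f₁₂ = f₂₁ = 1.133/EI.
Compatibility — zero rotation at each built-in end:
  2.267 M_A + 1.133 M_C = 568.4
  1.133 M_A + 2.267 M_C = 553.6
Solving the pair gives M_A = 171.5 kN·m and M_C = 158.5 kN·m (hogging).

M_A = 171.5 kN·m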